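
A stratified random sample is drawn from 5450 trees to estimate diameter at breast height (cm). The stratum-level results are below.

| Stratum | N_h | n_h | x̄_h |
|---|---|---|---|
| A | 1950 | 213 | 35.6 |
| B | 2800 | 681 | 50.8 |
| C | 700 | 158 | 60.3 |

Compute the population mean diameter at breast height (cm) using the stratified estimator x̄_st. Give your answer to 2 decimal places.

N = Σ N_h = 5450. Stratum weights W_h = N_h/N.
x̄_st = (1950·35.6 + 2800·50.8 + 700·60.3) / 5450 = 46.5817

x̄_st ≈ 46.58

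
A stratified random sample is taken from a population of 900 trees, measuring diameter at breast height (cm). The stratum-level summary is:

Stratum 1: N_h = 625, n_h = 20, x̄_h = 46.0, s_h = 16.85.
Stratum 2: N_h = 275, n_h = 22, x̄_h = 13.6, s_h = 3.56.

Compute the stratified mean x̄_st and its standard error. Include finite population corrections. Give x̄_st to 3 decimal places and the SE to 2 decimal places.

x̄_st = Σ W_h x̄_h = (625·46.0 + 275·13.6)/900 = 36.10000
V̂(x̄_st) = Σ W_h² (1 − n_h/N_h) s_h²/n_h, with W_h = N_h/N and N = 900:
  stratum 1: (625/900)²·(1 − 20/625)·16.85²/20 = 6.62705
  stratum 2: (275/900)²·(1 − 22/275)·3.56²/22 = 0.0494818
V̂(x̄_st) = 6.67653
SE(x̄_st) = √6.67653 = 2.5839

x̄_st ≈ 36.100, SE ≈ 2.58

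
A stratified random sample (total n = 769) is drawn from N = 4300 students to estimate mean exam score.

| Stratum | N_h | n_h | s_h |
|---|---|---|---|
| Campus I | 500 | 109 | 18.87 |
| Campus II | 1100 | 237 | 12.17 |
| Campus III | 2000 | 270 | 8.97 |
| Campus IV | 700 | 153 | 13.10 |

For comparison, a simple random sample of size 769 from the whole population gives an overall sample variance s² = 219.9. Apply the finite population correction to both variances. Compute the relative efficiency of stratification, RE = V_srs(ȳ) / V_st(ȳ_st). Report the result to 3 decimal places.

RE ≈ 1.613

V̂(ȳ_st) = Σ W_h² (1 − n_h/N_h) s_h²/n_h, with W_h = N_h/N and N = 4300:
  stratum Campus I: (500/4300)²·(1 − 109/500)·18.87²/109 = 0.0345404
  stratum Campus II: (1100/4300)²·(1 − 237/1100)·12.17²/237 = 0.0320848
  stratum Campus III: (2000/4300)²·(1 − 270/2000)·8.97²/270 = 0.0557648
  stratum Campus IV: (700/4300)²·(1 − 153/700)·13.10²/153 = 0.0232273
V_st = 0.145617
V_srs = (1 − 769/4300)·219.9/769 = 0.234816
Relative efficiency = V_srs / V_st = 0.234816/0.145617 = 1.6126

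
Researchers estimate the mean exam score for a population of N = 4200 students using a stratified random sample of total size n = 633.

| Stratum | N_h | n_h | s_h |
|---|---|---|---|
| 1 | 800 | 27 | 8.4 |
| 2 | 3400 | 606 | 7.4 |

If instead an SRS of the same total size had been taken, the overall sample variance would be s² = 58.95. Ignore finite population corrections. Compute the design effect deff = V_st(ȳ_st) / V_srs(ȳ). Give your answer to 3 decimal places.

V̂(ȳ_st) = Σ W_h² s_h²/n_h, with W_h = N_h/N and N = 4200:
  stratum 1: (800/4200)²·8.4²/27 = 0.0948148
  stratum 2: (3400/4200)²·7.4²/606 = 0.0592175
V_st = 0.154032
V_srs = s²/n = 58.95/633 = 0.093128
deff = V_st / V_srs = 0.154032/0.093128 = 1.6540

deff ≈ 1.654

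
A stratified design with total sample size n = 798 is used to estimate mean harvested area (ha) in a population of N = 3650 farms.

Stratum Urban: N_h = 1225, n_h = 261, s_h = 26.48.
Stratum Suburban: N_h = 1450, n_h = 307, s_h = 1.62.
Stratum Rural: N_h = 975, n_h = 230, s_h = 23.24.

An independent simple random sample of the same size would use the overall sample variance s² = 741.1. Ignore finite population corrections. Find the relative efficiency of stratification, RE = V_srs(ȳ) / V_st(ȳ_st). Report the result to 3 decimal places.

RE ≈ 1.970

V̂(ȳ_st) = Σ W_h² s_h²/n_h, with W_h = N_h/N and N = 3650:
  stratum Urban: (1225/3650)²·26.48²/261 = 0.302609
  stratum Suburban: (1450/3650)²·1.62²/307 = 0.00134909
  stratum Rural: (975/3650)²·23.24²/230 = 0.167559
V_st = 0.471517
V_srs = s²/n = 741.1/798 = 0.928697
Relative efficiency = V_srs / V_st = 0.928697/0.471517 = 1.9696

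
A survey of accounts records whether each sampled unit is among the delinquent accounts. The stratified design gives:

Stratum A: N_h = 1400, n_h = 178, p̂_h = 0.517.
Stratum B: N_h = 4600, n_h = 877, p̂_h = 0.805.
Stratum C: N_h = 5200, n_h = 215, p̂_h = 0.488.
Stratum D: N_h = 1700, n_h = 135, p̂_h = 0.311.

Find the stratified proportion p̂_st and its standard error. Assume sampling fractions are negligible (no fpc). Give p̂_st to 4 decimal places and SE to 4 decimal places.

N = 12900; stratum weights W_h = N_h/N.
p̂_st = Σ W_h p̂_h = (1400·0.517 + 4600·0.805 + 5200·0.488 + 1700·0.311)/12900 = 0.58086
V̂(p̂_st) = Σ W_h² p̂_h(1−p̂_h)/(n_h−1):
  stratum A: (1400/12900)²·0.517·0.483/177 = 1.66166e-05
  stratum B: (4600/12900)²·0.805·0.195/876 = 2.27857e-05
  stratum C: (5200/12900)²·0.488·0.512/214 = 0.000189716
  stratum D: (1700/12900)²·0.311·0.689/134 = 2.77711e-05
V̂(p̂_st) = 0.000256889; SE = √V̂ = 0.0160278

p̂_st ≈ 0.5809, SE ≈ 0.0160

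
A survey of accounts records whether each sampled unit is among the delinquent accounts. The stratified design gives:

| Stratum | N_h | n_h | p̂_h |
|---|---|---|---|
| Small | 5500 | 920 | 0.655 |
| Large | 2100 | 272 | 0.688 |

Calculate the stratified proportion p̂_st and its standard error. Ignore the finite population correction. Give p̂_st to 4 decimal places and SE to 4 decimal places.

p̂_st ≈ 0.6641, SE ≈ 0.0138

N = 7600; stratum weights W_h = N_h/N.
p̂_st = Σ W_h p̂_h = (5500·0.655 + 2100·0.688)/7600 = 0.66412
V̂(p̂_st) = Σ W_h² p̂_h(1−p̂_h)/(n_h−1):
  stratum Small: (5500/7600)²·0.655·0.345/919 = 0.000128778
  stratum Large: (2100/7600)²·0.688·0.312/271 = 6.04763e-05
V̂(p̂_st) = 0.000189255; SE = √V̂ = 0.013757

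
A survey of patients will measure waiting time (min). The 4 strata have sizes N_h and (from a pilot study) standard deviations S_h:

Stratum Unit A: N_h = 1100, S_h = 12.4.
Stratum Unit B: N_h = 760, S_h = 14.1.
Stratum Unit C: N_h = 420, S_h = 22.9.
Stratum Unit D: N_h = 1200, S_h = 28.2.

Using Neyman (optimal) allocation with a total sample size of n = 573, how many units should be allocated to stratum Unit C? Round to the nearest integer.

Neyman allocation: n_h = n · N_h S_h / Σ N_i S_i, with n = 573.
  stratum Unit A: N_h·S_h = 1100·12.4 = 13640.00
  stratum Unit B: N_h·S_h = 760·14.1 = 10716.00
  stratum Unit C: N_h·S_h = 420·22.9 = 9618.00
  stratum Unit D: N_h·S_h = 1200·28.2 = 33840.00
Σ N_h S_h = 67814.00
n for stratum Unit C = 573·9618.00/67814.00 = 81.268 → 81

81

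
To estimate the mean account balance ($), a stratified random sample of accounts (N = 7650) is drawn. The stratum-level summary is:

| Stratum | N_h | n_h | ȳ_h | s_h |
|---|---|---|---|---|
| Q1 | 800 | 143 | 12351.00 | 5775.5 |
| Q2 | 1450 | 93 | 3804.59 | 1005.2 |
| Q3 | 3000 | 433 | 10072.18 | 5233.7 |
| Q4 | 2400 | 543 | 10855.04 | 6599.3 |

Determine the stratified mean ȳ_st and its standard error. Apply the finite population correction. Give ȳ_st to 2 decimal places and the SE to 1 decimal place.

ȳ_st = Σ W_h ȳ_h = (800·12351.00 + 1450·3804.59 + 3000·10072.18 + 2400·10855.04)/7650 = 9368.11654
V̂(ȳ_st) = Σ W_h² (1 − n_h/N_h) s_h²/n_h, with W_h = N_h/N and N = 7650:
  stratum Q1: (800/7650)²·(1 − 143/800)·5775.5²/143 = 2094.96
  stratum Q2: (1450/7650)²·(1 − 93/1450)·1005.2²/93 = 365.298
  stratum Q3: (3000/7650)²·(1 − 433/3000)·5233.7²/433 = 8324.42
  stratum Q4: (2400/7650)²·(1 − 543/2400)·6599.3²/543 = 6107.96
V̂(ȳ_st) = 16892.6
SE(ȳ_st) = √16892.6 = 129.972

ȳ_st ≈ 9368.12, SE ≈ 130.0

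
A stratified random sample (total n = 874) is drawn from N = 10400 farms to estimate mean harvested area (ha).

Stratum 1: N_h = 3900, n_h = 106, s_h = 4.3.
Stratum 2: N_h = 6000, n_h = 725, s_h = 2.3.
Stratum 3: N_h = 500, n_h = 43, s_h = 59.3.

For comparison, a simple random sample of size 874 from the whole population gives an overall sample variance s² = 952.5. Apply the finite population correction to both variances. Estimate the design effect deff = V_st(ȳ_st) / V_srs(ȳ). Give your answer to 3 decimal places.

V̂(ȳ_st) = Σ W_h² (1 − n_h/N_h) s_h²/n_h, with W_h = N_h/N and N = 10400:
  stratum 1: (3900/10400)²·(1 − 106/3900)·4.3²/106 = 0.0238631
  stratum 2: (6000/10400)²·(1 − 725/6000)·2.3²/725 = 0.00213513
  stratum 3: (500/10400)²·(1 − 43/500)·59.3²/43 = 0.172767
V_st = 0.198765
V_srs = (1 − 874/10400)·952.5/874 = 0.99823
deff = V_st / V_srs = 0.198765/0.99823 = 0.1991

deff ≈ 0.199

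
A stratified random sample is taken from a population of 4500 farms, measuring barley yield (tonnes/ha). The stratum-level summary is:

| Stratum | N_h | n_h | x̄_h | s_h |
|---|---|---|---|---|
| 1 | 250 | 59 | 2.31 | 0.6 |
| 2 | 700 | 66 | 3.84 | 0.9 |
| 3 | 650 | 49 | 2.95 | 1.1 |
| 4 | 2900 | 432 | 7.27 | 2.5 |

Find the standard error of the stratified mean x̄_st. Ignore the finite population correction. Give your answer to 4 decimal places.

SE(x̄_st) ≈ 0.0827

V̂(x̄_st) = Σ W_h² s_h²/n_h, with W_h = N_h/N and N = 4500:
  stratum 1: (250/4500)²·0.6²/59 = 1.88324e-05
  stratum 2: (700/4500)²·0.9²/66 = 0.00029697
  stratum 3: (650/4500)²·1.1²/49 = 0.000515218
  stratum 4: (2900/4500)²·2.5²/432 = 0.00600852
V̂(x̄_st) = 0.00683954
SE(x̄_st) = √0.00683954 = 0.0827015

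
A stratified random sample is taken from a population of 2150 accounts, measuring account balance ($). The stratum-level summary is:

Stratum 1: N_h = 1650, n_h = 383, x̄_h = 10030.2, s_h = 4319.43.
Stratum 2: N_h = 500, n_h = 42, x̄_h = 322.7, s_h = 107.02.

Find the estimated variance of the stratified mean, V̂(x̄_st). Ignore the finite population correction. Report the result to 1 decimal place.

V̂(x̄_st) = Σ W_h² s_h²/n_h, with W_h = N_h/N and N = 2150:
  stratum 1: (1650/2150)²·4319.43²/383 = 28691
  stratum 2: (500/2150)²·107.02²/42 = 14.7484
V̂(x̄_st) = 28705.7

V̂(x̄_st) ≈ 28705.7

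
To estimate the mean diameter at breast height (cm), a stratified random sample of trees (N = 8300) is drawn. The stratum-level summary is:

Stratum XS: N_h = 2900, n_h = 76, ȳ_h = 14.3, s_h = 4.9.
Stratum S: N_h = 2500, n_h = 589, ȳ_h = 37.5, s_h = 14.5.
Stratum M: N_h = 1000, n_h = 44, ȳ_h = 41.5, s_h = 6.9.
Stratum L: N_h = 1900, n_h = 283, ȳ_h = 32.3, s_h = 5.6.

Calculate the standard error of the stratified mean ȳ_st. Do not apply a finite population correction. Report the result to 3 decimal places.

SE(ȳ_st) ≈ 0.304

V̂(ȳ_st) = Σ W_h² s_h²/n_h, with W_h = N_h/N and N = 8300:
  stratum XS: (2900/8300)²·4.9²/76 = 0.0385672
  stratum S: (2500/8300)²·14.5²/589 = 0.032385
  stratum M: (1000/8300)²·6.9²/44 = 0.0157069
  stratum L: (1900/8300)²·5.6²/283 = 0.00580685
V̂(ȳ_st) = 0.092466
SE(ȳ_st) = √0.092466 = 0.304082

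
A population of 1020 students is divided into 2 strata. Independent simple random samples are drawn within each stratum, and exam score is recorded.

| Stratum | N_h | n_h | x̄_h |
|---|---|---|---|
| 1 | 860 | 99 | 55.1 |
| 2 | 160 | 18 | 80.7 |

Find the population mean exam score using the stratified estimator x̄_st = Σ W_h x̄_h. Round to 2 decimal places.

N = Σ N_h = 1020. Stratum weights W_h = N_h/N.
x̄_st = (860·55.1 + 160·80.7) / 1020 = 59.1157

x̄_st ≈ 59.12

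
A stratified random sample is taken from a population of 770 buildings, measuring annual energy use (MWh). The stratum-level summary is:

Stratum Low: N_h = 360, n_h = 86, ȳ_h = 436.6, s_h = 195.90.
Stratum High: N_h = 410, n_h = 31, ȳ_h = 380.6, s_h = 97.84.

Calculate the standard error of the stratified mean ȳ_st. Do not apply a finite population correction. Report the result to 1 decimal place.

SE(ȳ_st) ≈ 13.6

V̂(ȳ_st) = Σ W_h² s_h²/n_h, with W_h = N_h/N and N = 770:
  stratum Low: (360/770)²·195.90²/86 = 97.5425
  stratum High: (410/770)²·97.84²/31 = 87.5503
V̂(ȳ_st) = 185.093
SE(ȳ_st) = √185.093 = 13.6049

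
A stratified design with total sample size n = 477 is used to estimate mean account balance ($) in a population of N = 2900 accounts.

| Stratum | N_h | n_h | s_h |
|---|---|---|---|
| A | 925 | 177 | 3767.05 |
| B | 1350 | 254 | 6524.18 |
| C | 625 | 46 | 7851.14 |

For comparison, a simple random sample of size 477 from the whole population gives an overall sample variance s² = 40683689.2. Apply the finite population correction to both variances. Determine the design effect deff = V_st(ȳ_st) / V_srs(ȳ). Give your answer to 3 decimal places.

V̂(ȳ_st) = Σ W_h² (1 − n_h/N_h) s_h²/n_h, with W_h = N_h/N and N = 2900:
  stratum A: (925/2900)²·(1 − 177/925)·3767.05²/177 = 6595.94
  stratum B: (1350/2900)²·(1 − 254/1350)·6524.18²/254 = 29482.6
  stratum C: (625/2900)²·(1 − 46/625)·7851.14²/46 = 57659.4
V_st = 93738
V_srs = (1 − 477/2900)·40683689.2/477 = 71261.9
deff = V_st / V_srs = 93738/71261.9 = 1.3154

deff ≈ 1.315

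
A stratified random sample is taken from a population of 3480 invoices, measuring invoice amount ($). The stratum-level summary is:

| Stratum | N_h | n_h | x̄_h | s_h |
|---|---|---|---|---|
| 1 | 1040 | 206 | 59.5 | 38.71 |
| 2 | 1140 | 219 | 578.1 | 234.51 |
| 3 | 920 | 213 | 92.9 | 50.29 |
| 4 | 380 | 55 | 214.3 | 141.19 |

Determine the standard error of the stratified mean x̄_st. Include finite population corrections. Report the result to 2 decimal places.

SE(x̄_st) ≈ 5.16

V̂(x̄_st) = Σ W_h² (1 − n_h/N_h) s_h²/n_h, with W_h = N_h/N and N = 3480:
  stratum 1: (1040/3480)²·(1 − 206/1040)·38.71²/206 = 0.520979
  stratum 2: (1140/3480)²·(1 − 219/1140)·234.51²/219 = 21.7713
  stratum 3: (920/3480)²·(1 − 213/920)·50.29²/213 = 0.637724
  stratum 4: (380/3480)²·(1 − 55/380)·141.19²/55 = 3.69618
V̂(x̄_st) = 26.6262
SE(x̄_st) = √26.6262 = 5.16006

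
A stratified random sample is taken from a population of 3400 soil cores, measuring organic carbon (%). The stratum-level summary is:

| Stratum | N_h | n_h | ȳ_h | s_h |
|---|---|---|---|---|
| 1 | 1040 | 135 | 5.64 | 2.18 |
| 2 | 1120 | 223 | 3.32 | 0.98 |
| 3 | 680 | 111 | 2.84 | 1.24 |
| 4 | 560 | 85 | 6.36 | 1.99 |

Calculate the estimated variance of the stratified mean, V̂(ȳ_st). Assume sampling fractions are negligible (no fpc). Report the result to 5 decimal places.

V̂(ȳ_st) ≈ 0.00558

V̂(ȳ_st) = Σ W_h² s_h²/n_h, with W_h = N_h/N and N = 3400:
  stratum 1: (1040/3400)²·2.18²/135 = 0.00329373
  stratum 2: (1120/3400)²·0.98²/223 = 0.000467332
  stratum 3: (680/3400)²·1.24²/111 = 0.00055409
  stratum 4: (560/3400)²·1.99²/85 = 0.00126388
V̂(ȳ_st) = 0.00557903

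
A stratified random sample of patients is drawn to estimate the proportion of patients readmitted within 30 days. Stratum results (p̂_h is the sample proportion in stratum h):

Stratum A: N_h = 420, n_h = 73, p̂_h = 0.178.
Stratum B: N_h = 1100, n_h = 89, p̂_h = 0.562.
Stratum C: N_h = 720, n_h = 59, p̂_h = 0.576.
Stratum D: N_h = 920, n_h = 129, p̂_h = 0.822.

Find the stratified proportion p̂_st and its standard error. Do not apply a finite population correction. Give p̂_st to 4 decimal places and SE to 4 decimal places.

N = 3160; stratum weights W_h = N_h/N.
p̂_st = Σ W_h p̂_h = (420·0.178 + 1100·0.562 + 720·0.576 + 920·0.822)/3160 = 0.58985
V̂(p̂_st) = Σ W_h² p̂_h(1−p̂_h)/(n_h−1):
  stratum A: (420/3160)²·0.178·0.822/72 = 3.58991e-05
  stratum B: (1100/3160)²·0.562·0.438/88 = 0.000338953
  stratum C: (720/3160)²·0.576·0.424/58 = 0.000218601
  stratum D: (920/3160)²·0.822·0.178/128 = 9.6891e-05
V̂(p̂_st) = 0.000690343; SE = √V̂ = 0.0262744

p̂_st ≈ 0.5898, SE ≈ 0.0263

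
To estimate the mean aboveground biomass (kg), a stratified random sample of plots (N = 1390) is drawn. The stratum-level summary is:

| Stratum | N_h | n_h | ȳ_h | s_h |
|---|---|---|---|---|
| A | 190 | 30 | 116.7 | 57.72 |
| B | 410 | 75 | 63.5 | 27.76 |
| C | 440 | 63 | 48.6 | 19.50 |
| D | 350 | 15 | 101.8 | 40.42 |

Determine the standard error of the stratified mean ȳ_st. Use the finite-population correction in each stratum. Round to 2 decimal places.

SE(ȳ_st) ≈ 3.10

V̂(ȳ_st) = Σ W_h² (1 − n_h/N_h) s_h²/n_h, with W_h = N_h/N and N = 1390:
  stratum A: (190/1390)²·(1 − 30/190)·57.72²/30 = 1.74733
  stratum B: (410/1390)²·(1 − 75/410)·27.76²/75 = 0.730427
  stratum C: (440/1390)²·(1 − 63/440)·19.50²/63 = 0.518195
  stratum D: (350/1390)²·(1 − 15/350)·40.42²/15 = 6.60974
V̂(ȳ_st) = 9.6057
SE(ȳ_st) = √9.6057 = 3.09931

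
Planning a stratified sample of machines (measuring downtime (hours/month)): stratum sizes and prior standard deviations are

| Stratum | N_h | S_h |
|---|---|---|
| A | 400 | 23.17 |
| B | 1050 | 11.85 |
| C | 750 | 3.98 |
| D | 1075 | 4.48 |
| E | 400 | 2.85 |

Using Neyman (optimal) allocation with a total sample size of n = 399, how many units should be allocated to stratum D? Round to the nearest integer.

Neyman allocation: n_h = n · N_h S_h / Σ N_i S_i, with n = 399.
  stratum A: N_h·S_h = 400·23.17 = 9268.00
  stratum B: N_h·S_h = 1050·11.85 = 12442.50
  stratum C: N_h·S_h = 750·3.98 = 2985.00
  stratum D: N_h·S_h = 1075·4.48 = 4816.00
  stratum E: N_h·S_h = 400·2.85 = 1140.00
Σ N_h S_h = 30651.50
n for stratum D = 399·4816.00/30651.50 = 62.691 → 63

63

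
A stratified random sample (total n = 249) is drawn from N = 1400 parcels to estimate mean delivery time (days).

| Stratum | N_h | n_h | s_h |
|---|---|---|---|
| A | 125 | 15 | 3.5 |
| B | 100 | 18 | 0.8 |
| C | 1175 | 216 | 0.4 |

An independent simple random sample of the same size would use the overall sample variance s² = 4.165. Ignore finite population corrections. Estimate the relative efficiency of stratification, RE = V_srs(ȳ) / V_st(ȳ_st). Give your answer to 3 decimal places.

V̂(ȳ_st) = Σ W_h² s_h²/n_h, with W_h = N_h/N and N = 1400:
  stratum A: (125/1400)²·3.5²/15 = 0.00651042
  stratum B: (100/1400)²·0.8²/18 = 0.000181406
  stratum C: (1175/1400)²·0.4²/216 = 0.000521778
V_st = 0.0072136
V_srs = s²/n = 4.165/249 = 0.0167269
Relative efficiency = V_srs / V_st = 0.0167269/0.0072136 = 2.3188

RE ≈ 2.319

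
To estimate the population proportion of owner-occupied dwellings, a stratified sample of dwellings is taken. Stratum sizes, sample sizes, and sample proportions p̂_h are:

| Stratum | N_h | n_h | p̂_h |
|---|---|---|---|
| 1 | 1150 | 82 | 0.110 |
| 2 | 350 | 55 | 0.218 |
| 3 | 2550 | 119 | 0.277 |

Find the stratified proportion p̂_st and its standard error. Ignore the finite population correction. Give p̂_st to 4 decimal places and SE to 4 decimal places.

N = 4050; stratum weights W_h = N_h/N.
p̂_st = Σ W_h p̂_h = (1150·0.110 + 350·0.218 + 2550·0.277)/4050 = 0.22448
V̂(p̂_st) = Σ W_h² p̂_h(1−p̂_h)/(n_h−1):
  stratum 1: (1150/4050)²·0.110·0.890/81 = 9.74503e-05
  stratum 2: (350/4050)²·0.218·0.782/54 = 2.35774e-05
  stratum 3: (2550/4050)²·0.277·0.723/118 = 0.000672832
V̂(p̂_st) = 0.000793859; SE = √V̂ = 0.0281755

p̂_st ≈ 0.2245, SE ≈ 0.0282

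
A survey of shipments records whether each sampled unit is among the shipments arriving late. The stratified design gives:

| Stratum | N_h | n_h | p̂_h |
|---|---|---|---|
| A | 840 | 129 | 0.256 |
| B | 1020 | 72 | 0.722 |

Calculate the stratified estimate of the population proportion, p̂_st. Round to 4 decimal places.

N = 1860; stratum weights W_h = N_h/N.
p̂_st = Σ W_h p̂_h = (840·0.256 + 1020·0.722)/1860 = 0.51155

p̂_st ≈ 0.5115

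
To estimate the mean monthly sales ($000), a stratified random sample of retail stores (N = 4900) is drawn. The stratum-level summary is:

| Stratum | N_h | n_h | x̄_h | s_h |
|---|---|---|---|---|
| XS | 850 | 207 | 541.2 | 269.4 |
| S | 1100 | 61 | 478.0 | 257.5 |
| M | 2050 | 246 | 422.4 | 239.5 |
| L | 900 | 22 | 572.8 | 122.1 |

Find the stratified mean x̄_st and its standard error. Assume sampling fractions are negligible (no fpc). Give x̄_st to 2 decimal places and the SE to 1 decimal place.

x̄_st ≈ 483.11, SE ≈ 11.4

x̄_st = Σ W_h x̄_h = (850·541.2 + 1100·478.0 + 2050·422.4 + 900·572.8)/4900 = 483.11429
V̂(x̄_st) = Σ W_h² s_h²/n_h, with W_h = N_h/N and N = 4900:
  stratum XS: (850/4900)²·269.4²/207 = 10.5504
  stratum S: (1100/4900)²·257.5²/61 = 54.7795
  stratum M: (2050/4900)²·239.5²/246 = 40.8123
  stratum L: (900/4900)²·122.1²/22 = 22.8613
V̂(x̄_st) = 129.004
SE(x̄_st) = √129.004 = 11.358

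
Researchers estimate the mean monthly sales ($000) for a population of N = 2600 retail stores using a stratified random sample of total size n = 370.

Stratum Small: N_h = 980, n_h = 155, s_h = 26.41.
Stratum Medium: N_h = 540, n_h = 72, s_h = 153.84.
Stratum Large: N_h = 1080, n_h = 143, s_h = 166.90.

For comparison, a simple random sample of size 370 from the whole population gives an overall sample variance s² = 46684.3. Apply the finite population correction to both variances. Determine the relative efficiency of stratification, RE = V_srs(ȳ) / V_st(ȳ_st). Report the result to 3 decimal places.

V̂(ȳ_st) = Σ W_h² (1 − n_h/N_h) s_h²/n_h, with W_h = N_h/N and N = 2600:
  stratum Small: (980/2600)²·(1 − 155/980)·26.41²/155 = 0.538193
  stratum Medium: (540/2600)²·(1 − 72/540)·153.84²/72 = 12.2885
  stratum Large: (1080/2600)²·(1 − 143/1080)·166.90²/143 = 29.1604
V_st = 41.9871
V_srs = (1 − 370/2600)·46684.3/370 = 108.218
Relative efficiency = V_srs / V_st = 108.218/41.9871 = 2.5774

RE ≈ 2.577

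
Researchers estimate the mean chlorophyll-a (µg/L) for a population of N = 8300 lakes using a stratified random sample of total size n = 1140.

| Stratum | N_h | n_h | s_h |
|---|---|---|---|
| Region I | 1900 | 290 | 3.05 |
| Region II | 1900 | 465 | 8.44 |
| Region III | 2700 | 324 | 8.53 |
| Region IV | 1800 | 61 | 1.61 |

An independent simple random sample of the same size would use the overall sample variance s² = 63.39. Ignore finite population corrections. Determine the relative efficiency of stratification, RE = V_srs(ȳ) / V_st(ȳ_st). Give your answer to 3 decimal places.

RE ≈ 1.568

V̂(ȳ_st) = Σ W_h² s_h²/n_h, with W_h = N_h/N and N = 8300:
  stratum Region I: (1900/8300)²·3.05²/290 = 0.00168094
  stratum Region II: (1900/8300)²·8.44²/465 = 0.00802755
  stratum Region III: (2700/8300)²·8.53²/324 = 0.0237643
  stratum Region IV: (1800/8300)²·1.61²/61 = 0.00199853
V_st = 0.0354713
V_srs = s²/n = 63.39/1140 = 0.0556053
Relative efficiency = V_srs / V_st = 0.0556053/0.0354713 = 1.5676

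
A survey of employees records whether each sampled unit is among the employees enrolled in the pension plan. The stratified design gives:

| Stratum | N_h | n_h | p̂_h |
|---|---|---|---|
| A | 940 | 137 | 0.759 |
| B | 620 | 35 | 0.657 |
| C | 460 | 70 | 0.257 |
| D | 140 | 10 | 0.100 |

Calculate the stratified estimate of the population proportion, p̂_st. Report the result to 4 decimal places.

N = 2160; stratum weights W_h = N_h/N.
p̂_st = Σ W_h p̂_h = (940·0.759 + 620·0.657 + 460·0.257 + 140·0.100)/2160 = 0.58010

p̂_st ≈ 0.5801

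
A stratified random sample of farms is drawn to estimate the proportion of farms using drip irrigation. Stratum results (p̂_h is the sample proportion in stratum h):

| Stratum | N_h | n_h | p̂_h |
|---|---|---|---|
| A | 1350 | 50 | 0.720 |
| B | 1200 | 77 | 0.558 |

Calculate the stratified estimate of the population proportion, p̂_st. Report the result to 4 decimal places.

N = 2550; stratum weights W_h = N_h/N.
p̂_st = Σ W_h p̂_h = (1350·0.720 + 1200·0.558)/2550 = 0.64376

p̂_st ≈ 0.6438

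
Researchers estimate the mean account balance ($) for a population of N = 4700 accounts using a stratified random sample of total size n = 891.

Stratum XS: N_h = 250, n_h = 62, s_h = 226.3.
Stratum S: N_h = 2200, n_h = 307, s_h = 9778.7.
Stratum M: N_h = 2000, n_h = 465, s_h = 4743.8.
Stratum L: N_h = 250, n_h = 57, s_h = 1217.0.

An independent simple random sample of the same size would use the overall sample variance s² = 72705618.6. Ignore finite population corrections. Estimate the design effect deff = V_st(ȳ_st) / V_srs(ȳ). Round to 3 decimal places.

deff ≈ 0.945

V̂(ȳ_st) = Σ W_h² s_h²/n_h, with W_h = N_h/N and N = 4700:
  stratum XS: (250/4700)²·226.3²/62 = 2.33702
  stratum S: (2200/4700)²·9778.7²/307 = 68245.4
  stratum M: (2000/4700)²·4743.8²/465 = 8763.23
  stratum L: (250/4700)²·1217.0²/57 = 73.5175
V_st = 77084.5
V_srs = s²/n = 72705618.6/891 = 81600
deff = V_st / V_srs = 77084.5/81600 = 0.9447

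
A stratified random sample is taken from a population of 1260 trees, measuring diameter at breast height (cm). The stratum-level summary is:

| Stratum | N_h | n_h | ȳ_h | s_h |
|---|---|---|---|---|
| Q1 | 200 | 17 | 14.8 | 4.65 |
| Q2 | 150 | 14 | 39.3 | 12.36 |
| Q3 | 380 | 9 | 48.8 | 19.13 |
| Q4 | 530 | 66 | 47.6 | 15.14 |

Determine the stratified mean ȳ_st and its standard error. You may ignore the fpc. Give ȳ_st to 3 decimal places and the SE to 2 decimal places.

ȳ_st = Σ W_h ȳ_h = (200·14.8 + 150·39.3 + 380·48.8 + 530·47.6)/1260 = 41.76746
V̂(ȳ_st) = Σ W_h² s_h²/n_h, with W_h = N_h/N and N = 1260:
  stratum Q1: (200/1260)²·4.65²/17 = 0.0320462
  stratum Q2: (150/1260)²·12.36²/14 = 0.15465
  stratum Q3: (380/1260)²·19.13²/9 = 3.6984
  stratum Q4: (530/1260)²·15.14²/66 = 0.614495
V̂(ȳ_st) = 4.49959
SE(ȳ_st) = √4.49959 = 2.12122

ȳ_st ≈ 41.767, SE ≈ 2.12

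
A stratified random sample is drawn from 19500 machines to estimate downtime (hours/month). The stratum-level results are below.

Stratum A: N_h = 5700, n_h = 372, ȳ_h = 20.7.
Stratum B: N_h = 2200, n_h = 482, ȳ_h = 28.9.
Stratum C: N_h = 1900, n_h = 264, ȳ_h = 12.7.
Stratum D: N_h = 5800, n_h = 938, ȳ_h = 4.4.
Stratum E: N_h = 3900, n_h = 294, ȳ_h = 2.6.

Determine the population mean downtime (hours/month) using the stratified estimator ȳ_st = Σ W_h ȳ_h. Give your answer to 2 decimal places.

ȳ_st ≈ 12.38

N = Σ N_h = 19500. Stratum weights W_h = N_h/N.
ȳ_st = (5700·20.7 + 2200·28.9 + 1900·12.7 + 5800·4.4 + 3900·2.6) / 19500 = 12.3774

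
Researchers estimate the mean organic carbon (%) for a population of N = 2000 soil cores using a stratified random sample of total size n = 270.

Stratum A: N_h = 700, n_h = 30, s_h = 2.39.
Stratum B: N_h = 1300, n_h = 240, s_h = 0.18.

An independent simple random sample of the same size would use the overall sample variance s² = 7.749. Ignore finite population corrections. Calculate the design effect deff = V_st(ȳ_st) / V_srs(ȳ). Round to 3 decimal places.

deff ≈ 0.815

V̂(ȳ_st) = Σ W_h² s_h²/n_h, with W_h = N_h/N and N = 2000:
  stratum A: (700/2000)²·2.39²/30 = 0.0233244
  stratum B: (1300/2000)²·0.18²/240 = 5.70375e-05
V_st = 0.0233814
V_srs = s²/n = 7.749/270 = 0.0287
deff = V_st / V_srs = 0.0233814/0.0287 = 0.8147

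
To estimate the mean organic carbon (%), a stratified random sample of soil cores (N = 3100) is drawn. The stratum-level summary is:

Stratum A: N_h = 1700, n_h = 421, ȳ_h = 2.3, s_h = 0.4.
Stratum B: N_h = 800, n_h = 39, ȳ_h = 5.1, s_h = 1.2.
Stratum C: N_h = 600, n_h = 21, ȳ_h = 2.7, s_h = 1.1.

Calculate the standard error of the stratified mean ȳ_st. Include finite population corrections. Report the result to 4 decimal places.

V̂(ȳ_st) = Σ W_h² (1 − n_h/N_h) s_h²/n_h, with W_h = N_h/N and N = 3100:
  stratum A: (1700/3100)²·(1 − 421/1700)·0.4²/421 = 8.59872e-05
  stratum B: (800/3100)²·(1 − 39/800)·1.2²/39 = 0.0023391
  stratum C: (600/3100)²·(1 − 21/600)·1.1²/21 = 0.00208292
V̂(ȳ_st) = 0.00450801
SE(ȳ_st) = √0.00450801 = 0.0671417

SE(ȳ_st) ≈ 0.0671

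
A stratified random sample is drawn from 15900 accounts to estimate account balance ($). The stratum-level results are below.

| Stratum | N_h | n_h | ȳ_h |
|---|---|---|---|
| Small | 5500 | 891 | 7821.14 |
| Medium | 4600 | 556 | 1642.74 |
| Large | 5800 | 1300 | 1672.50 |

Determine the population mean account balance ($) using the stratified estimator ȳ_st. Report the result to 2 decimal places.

ȳ_st ≈ 3790.78

N = Σ N_h = 15900. Stratum weights W_h = N_h/N.
ȳ_st = (5500·7821.14 + 4600·1642.74 + 5800·1672.50) / 15900 = 3790.7782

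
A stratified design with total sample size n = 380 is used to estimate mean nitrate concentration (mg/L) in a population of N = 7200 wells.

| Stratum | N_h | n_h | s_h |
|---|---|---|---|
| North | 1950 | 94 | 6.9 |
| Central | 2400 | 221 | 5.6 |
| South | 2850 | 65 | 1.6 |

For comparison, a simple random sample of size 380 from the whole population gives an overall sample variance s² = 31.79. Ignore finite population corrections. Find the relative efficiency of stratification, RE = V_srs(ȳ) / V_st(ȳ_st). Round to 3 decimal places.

V̂(ȳ_st) = Σ W_h² s_h²/n_h, with W_h = N_h/N and N = 7200:
  stratum North: (1950/7200)²·6.9²/94 = 0.0371513
  stratum Central: (2400/7200)²·5.6²/221 = 0.0157667
  stratum South: (2850/7200)²·1.6²/65 = 0.00617094
V_st = 0.059089
V_srs = s²/n = 31.79/380 = 0.0836579
Relative efficiency = V_srs / V_st = 0.0836579/0.059089 = 1.4158

RE ≈ 1.416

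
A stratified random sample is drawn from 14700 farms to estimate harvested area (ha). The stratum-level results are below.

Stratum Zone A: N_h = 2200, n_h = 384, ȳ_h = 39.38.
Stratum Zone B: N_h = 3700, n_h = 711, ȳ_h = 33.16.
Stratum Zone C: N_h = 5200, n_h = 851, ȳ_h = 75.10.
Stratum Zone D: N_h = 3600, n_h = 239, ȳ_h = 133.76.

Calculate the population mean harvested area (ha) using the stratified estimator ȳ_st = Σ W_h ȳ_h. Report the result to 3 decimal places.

ȳ_st ≈ 73.564

N = Σ N_h = 14700. Stratum weights W_h = N_h/N.
ȳ_st = (2200·39.38 + 3700·33.16 + 5200·75.10 + 3600·133.76) / 14700 = 73.56354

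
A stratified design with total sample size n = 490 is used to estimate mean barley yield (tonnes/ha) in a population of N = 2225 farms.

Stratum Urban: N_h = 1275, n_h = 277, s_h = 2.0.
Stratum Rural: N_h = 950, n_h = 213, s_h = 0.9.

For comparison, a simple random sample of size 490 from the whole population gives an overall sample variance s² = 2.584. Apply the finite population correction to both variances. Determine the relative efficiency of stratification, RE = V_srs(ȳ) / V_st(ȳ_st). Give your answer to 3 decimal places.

RE ≈ 0.968

V̂(ȳ_st) = Σ W_h² (1 − n_h/N_h) s_h²/n_h, with W_h = N_h/N and N = 2225:
  stratum Urban: (1275/2225)²·(1 − 277/1275)·2.0²/277 = 0.0037116
  stratum Rural: (950/2225)²·(1 − 213/950)·0.9²/213 = 0.000537819
V_st = 0.00424942
V_srs = (1 − 490/2225)·2.584/490 = 0.00411212
Relative efficiency = V_srs / V_st = 0.00411212/0.00424942 = 0.9677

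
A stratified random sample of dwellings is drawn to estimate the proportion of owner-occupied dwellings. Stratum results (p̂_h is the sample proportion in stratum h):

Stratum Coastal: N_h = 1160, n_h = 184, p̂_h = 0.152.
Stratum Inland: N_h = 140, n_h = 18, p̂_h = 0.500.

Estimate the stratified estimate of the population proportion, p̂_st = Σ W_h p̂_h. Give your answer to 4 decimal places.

N = 1300; stratum weights W_h = N_h/N.
p̂_st = Σ W_h p̂_h = (1160·0.152 + 140·0.500)/1300 = 0.18948

p̂_st ≈ 0.1895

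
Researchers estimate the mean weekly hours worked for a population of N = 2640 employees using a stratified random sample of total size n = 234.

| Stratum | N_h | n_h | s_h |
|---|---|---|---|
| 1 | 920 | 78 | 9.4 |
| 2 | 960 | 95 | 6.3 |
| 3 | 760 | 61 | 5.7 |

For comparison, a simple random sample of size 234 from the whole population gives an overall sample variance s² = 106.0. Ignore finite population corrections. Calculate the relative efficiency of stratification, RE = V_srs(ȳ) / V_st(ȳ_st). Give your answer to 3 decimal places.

V̂(ȳ_st) = Σ W_h² s_h²/n_h, with W_h = N_h/N and N = 2640:
  stratum 1: (920/2640)²·9.4²/78 = 0.137572
  stratum 2: (960/2640)²·6.3²/95 = 0.0552449
  stratum 3: (760/2640)²·5.7²/61 = 0.0441407
V_st = 0.236957
V_srs = s²/n = 106.0/234 = 0.452991
Relative efficiency = V_srs / V_st = 0.452991/0.236957 = 1.9117

RE ≈ 1.912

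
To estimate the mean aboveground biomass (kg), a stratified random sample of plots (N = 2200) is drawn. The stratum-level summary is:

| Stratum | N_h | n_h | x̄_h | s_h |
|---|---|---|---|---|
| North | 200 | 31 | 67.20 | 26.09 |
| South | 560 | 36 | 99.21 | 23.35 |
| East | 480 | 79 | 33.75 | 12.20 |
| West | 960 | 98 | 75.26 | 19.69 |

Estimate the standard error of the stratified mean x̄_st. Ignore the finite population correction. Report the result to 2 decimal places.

SE(x̄_st) ≈ 1.42

V̂(x̄_st) = Σ W_h² s_h²/n_h, with W_h = N_h/N and N = 2200:
  stratum North: (200/2200)²·26.09²/31 = 0.181468
  stratum South: (560/2200)²·23.35²/36 = 0.9813
  stratum East: (480/2200)²·12.20²/79 = 0.089687
  stratum West: (960/2200)²·19.69²/98 = 0.75329
V̂(x̄_st) = 2.00575
SE(x̄_st) = √2.00575 = 1.41624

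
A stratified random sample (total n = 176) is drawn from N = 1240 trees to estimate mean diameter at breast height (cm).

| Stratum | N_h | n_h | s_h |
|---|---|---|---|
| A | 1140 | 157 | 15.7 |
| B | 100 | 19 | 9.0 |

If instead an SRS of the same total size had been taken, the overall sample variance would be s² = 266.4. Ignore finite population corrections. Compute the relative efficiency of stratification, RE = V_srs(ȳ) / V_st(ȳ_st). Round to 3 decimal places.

V̂(ȳ_st) = Σ W_h² s_h²/n_h, with W_h = N_h/N and N = 1240:
  stratum A: (1140/1240)²·15.7²/157 = 1.32698
  stratum B: (100/1240)²·9.0²/19 = 0.0277261
V_st = 1.35471
V_srs = s²/n = 266.4/176 = 1.51364
Relative efficiency = V_srs / V_st = 1.51364/1.35471 = 1.1173

RE ≈ 1.117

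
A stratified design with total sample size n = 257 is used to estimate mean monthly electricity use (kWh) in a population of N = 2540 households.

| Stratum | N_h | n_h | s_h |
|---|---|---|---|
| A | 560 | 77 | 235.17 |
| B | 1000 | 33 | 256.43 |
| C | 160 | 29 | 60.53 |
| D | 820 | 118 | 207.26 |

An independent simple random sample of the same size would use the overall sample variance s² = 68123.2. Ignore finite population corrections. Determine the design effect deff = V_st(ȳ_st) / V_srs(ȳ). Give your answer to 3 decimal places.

deff ≈ 1.442

V̂(ȳ_st) = Σ W_h² s_h²/n_h, with W_h = N_h/N and N = 2540:
  stratum A: (560/2540)²·235.17²/77 = 34.9126
  stratum B: (1000/2540)²·256.43²/33 = 308.856
  stratum C: (160/2540)²·60.53²/29 = 0.501321
  stratum D: (820/2540)²·207.26²/118 = 37.941
V_st = 382.211
V_srs = s²/n = 68123.2/257 = 265.071
deff = V_st / V_srs = 382.211/265.071 = 1.4419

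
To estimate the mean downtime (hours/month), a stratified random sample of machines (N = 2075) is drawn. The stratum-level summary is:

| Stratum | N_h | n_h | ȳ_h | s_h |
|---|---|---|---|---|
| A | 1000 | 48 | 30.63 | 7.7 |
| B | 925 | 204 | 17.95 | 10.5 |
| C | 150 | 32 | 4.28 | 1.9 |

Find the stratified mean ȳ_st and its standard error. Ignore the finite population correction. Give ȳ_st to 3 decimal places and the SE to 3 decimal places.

ȳ_st = Σ W_h ȳ_h = (1000·30.63 + 925·17.95 + 150·4.28)/2075 = 23.07265
V̂(ȳ_st) = Σ W_h² s_h²/n_h, with W_h = N_h/N and N = 2075:
  stratum A: (1000/2075)²·7.7²/48 = 0.286882
  stratum B: (925/2075)²·10.5²/204 = 0.107398
  stratum C: (150/2075)²·1.9²/32 = 0.000589527
V̂(ȳ_st) = 0.39487
SE(ȳ_st) = √0.39487 = 0.628387

ȳ_st ≈ 23.073, SE ≈ 0.628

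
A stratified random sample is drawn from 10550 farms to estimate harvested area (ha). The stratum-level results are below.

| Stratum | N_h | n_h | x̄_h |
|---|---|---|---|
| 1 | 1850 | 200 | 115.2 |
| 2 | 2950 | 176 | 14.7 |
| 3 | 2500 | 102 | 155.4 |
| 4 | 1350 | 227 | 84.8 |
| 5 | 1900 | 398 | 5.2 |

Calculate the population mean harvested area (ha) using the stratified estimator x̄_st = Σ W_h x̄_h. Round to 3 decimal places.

N = Σ N_h = 10550. Stratum weights W_h = N_h/N.
x̄_st = (1850·115.2 + 2950·14.7 + 2500·155.4 + 1350·84.8 + 1900·5.2) / 10550 = 72.92370

x̄_st ≈ 72.924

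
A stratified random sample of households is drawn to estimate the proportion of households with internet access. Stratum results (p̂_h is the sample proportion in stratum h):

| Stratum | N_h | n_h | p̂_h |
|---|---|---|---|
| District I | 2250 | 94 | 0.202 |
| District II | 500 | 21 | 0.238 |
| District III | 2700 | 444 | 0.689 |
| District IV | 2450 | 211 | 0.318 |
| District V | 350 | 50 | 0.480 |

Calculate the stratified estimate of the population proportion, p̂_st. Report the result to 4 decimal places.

N = 8250; stratum weights W_h = N_h/N.
p̂_st = Σ W_h p̂_h = (2250·0.202 + 500·0.238 + 2700·0.689 + 2450·0.318 + 350·0.480)/8250 = 0.40981

p̂_st ≈ 0.4098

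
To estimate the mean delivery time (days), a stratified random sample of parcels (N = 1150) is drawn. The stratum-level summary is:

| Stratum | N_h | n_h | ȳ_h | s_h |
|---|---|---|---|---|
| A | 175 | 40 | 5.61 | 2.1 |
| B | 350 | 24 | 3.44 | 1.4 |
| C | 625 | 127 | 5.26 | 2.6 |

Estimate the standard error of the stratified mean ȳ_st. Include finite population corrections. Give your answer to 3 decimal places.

SE(ȳ_st) ≈ 0.147

V̂(ȳ_st) = Σ W_h² (1 − n_h/N_h) s_h²/n_h, with W_h = N_h/N and N = 1150:
  stratum A: (175/1150)²·(1 − 40/175)·2.1²/40 = 0.00196949
  stratum B: (350/1150)²·(1 − 24/350)·1.4²/24 = 0.00704587
  stratum C: (625/1150)²·(1 − 127/625)·2.6²/127 = 0.0125273
V̂(ȳ_st) = 0.0215426
SE(ȳ_st) = √0.0215426 = 0.146774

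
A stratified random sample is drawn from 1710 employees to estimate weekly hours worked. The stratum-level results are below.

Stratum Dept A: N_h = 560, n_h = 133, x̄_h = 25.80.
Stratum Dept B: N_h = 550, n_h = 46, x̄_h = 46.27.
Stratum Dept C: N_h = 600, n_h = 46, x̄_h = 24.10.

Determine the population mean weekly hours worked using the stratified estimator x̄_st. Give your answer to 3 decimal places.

x̄_st ≈ 31.787

N = Σ N_h = 1710. Stratum weights W_h = N_h/N.
x̄_st = (560·25.80 + 550·46.27 + 600·24.10) / 1710 = 31.78743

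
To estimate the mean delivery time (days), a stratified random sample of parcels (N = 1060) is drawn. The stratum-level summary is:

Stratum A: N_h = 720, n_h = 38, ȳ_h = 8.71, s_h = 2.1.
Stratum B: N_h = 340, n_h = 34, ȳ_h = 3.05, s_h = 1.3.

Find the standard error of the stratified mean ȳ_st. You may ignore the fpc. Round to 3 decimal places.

SE(ȳ_st) ≈ 0.242

V̂(ȳ_st) = Σ W_h² s_h²/n_h, with W_h = N_h/N and N = 1060:
  stratum A: (720/1060)²·2.1²/38 = 0.0535437
  stratum B: (340/1060)²·1.3²/34 = 0.00511392
V̂(ȳ_st) = 0.0586576
SE(ȳ_st) = √0.0586576 = 0.242193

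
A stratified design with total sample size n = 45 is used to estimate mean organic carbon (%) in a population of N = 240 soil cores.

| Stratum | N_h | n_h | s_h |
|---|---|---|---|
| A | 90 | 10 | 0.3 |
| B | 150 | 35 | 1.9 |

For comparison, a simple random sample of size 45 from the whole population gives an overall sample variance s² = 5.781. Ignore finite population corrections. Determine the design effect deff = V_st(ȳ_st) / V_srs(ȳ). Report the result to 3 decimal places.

V̂(ȳ_st) = Σ W_h² s_h²/n_h, with W_h = N_h/N and N = 240:
  stratum A: (90/240)²·0.3²/10 = 0.00126562
  stratum B: (150/240)²·1.9²/35 = 0.0402902
V_st = 0.0415558
V_srs = s²/n = 5.781/45 = 0.128467
deff = V_st / V_srs = 0.0415558/0.128467 = 0.3235

deff ≈ 0.323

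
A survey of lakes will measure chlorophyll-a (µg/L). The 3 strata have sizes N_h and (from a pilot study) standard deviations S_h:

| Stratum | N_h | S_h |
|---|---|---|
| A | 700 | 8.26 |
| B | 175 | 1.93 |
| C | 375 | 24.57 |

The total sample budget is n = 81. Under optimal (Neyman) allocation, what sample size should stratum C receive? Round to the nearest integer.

49

Neyman allocation: n_h = n · N_h S_h / Σ N_i S_i, with n = 81.
  stratum A: N_h·S_h = 700·8.26 = 5782.00
  stratum B: N_h·S_h = 175·1.93 = 337.75
  stratum C: N_h·S_h = 375·24.57 = 9213.75
Σ N_h S_h = 15333.50
n for stratum C = 81·9213.75/15333.50 = 48.672 → 49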